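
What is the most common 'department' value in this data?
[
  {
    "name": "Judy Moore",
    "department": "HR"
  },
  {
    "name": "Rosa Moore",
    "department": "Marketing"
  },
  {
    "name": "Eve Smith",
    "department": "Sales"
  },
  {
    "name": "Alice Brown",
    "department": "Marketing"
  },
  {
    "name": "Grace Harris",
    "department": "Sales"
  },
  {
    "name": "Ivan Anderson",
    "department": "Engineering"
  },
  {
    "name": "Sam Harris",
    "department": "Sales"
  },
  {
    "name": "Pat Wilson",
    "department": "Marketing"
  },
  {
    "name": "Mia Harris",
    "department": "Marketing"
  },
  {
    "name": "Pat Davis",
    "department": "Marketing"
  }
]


Counting 'department' values across 10 records:

  Marketing: 5 #####
  Sales: 3 ###
  HR: 1 #
  Engineering: 1 #

Most common: Marketing (5 times)

Marketing (5 times)


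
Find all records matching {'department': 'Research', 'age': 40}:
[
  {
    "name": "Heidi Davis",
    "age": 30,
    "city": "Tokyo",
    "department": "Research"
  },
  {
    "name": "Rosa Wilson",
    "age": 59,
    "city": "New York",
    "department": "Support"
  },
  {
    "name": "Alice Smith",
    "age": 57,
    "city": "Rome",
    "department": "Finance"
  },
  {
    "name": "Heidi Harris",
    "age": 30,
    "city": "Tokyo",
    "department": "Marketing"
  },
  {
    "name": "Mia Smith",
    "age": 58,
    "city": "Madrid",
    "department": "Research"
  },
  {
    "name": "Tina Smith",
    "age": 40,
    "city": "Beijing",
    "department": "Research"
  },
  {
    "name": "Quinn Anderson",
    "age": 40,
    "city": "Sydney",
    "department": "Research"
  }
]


Search criteria: {'department': 'Research', 'age': 40}

Checking 7 records:
  Heidi Davis: {department: Research, age: 30}
  Rosa Wilson: {department: Support, age: 59}
  Alice Smith: {department: Finance, age: 57}
  Heidi Harris: {department: Marketing, age: 30}
  Mia Smith: {department: Research, age: 58}
  Tina Smith: {department: Research, age: 40} <-- MATCH
  Quinn Anderson: {department: Research, age: 40} <-- MATCH

Matches: ["Tina Smith", "Quinn Anderson"]

["Tina Smith", "Quinn Anderson"]


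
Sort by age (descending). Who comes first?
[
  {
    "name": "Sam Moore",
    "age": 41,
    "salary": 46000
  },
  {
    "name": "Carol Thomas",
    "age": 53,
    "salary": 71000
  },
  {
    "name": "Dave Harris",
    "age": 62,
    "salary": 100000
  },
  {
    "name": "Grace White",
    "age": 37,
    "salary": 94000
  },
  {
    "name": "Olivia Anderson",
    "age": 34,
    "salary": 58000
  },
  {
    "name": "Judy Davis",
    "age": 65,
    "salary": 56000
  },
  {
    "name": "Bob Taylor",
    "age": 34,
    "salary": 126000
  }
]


Sort by: age (descending)

Sorted order:
  1. Judy Davis (age = 65)
  2. Dave Harris (age = 62)
  3. Carol Thomas (age = 53)
  4. Sam Moore (age = 41)
  5. Grace White (age = 37)
  6. Olivia Anderson (age = 34)
  7. Bob Taylor (age = 34)

First: Judy Davis

Judy Davis


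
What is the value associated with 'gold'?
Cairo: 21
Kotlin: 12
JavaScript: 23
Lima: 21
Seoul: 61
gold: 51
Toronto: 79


Looking up key 'gold'
Value: 51

51


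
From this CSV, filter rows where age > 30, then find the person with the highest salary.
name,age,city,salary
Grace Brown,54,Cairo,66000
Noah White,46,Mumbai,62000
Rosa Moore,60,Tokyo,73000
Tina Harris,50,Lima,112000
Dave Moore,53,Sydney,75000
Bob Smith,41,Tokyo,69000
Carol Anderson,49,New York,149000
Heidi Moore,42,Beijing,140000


Filter: age > 30
Sort by: salary (descending)

Filtered records (8):
  Carol Anderson, age 49, salary $149000
  Heidi Moore, age 42, salary $140000
  Tina Harris, age 50, salary $112000
  Dave Moore, age 53, salary $75000
  Rosa Moore, age 60, salary $73000
  Bob Smith, age 41, salary $69000
  Grace Brown, age 54, salary $66000
  Noah White, age 46, salary $62000

Highest salary: Carol Anderson ($149000)

Carol Anderson


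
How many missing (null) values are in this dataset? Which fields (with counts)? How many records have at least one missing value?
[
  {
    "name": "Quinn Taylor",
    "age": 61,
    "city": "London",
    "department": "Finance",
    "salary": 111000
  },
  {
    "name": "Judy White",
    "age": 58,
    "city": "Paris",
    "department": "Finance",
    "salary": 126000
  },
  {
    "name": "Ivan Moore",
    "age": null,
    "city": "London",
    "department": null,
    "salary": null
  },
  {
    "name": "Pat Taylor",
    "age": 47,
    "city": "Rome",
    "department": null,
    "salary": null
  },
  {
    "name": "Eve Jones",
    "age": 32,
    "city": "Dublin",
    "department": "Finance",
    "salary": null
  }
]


Checking for missing (null) values in 5 records:

  Quinn Taylor: complete
  Judy White: complete
  Ivan Moore: age, department, salary
  Pat Taylor: department, salary
  Eve Jones: salary

Per field:
  name: 0 missing
  age: 1 missing
  city: 0 missing
  department: 2 missing
  salary: 3 missing

Total missing values: 6
Records with any missing: 3

6 missing values (age: 1, department: 2, salary: 3); 3 incomplete records


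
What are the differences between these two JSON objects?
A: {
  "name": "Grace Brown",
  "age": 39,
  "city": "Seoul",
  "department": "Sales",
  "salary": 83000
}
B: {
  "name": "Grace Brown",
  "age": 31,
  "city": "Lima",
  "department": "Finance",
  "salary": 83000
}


Comparing each field (in key order):
  name: same
  age: DIFFERENT
  city: DIFFERENT
  department: DIFFERENT
  salary: same
Differences:
  age: 39 -> 31
  city: Seoul -> Lima
  department: Sales -> Finance

3 field(s) changed

3 changes: age, city, department


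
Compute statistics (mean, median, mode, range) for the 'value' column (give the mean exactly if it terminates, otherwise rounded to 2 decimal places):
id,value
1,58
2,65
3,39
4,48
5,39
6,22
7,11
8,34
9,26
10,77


Data: [58, 65, 39, 48, 39, 22, 11, 34, 26, 77]
Count: 10
Sum: 419
Mean: 419/10 = 41.9
Sorted: [11, 22, 26, 34, 39, 39, 48, 58, 65, 77]
Median: 39.0
Mode: 39 (2 times)
Range: 77 - 11 = 66
Min: 11, Max: 77

mean=41.9, median=39.0, mode=39, range=66


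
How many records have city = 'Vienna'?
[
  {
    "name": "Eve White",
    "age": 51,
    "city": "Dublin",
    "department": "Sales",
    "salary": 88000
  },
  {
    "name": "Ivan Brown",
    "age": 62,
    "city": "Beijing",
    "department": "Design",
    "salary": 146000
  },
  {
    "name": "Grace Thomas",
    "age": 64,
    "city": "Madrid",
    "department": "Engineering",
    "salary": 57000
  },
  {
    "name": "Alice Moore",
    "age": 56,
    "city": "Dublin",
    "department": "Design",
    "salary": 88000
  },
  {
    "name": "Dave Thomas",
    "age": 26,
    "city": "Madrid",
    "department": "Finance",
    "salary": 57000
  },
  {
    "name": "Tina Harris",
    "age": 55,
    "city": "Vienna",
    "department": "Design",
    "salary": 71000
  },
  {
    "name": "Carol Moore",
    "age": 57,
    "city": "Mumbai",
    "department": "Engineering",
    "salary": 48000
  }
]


Data: 7 records
Condition: city = 'Vienna'

Checking each record:
  Eve White: Dublin
  Ivan Brown: Beijing
  Grace Thomas: Madrid
  Alice Moore: Dublin
  Dave Thomas: Madrid
  Tina Harris: Vienna MATCH
  Carol Moore: Mumbai

Count: 1

1


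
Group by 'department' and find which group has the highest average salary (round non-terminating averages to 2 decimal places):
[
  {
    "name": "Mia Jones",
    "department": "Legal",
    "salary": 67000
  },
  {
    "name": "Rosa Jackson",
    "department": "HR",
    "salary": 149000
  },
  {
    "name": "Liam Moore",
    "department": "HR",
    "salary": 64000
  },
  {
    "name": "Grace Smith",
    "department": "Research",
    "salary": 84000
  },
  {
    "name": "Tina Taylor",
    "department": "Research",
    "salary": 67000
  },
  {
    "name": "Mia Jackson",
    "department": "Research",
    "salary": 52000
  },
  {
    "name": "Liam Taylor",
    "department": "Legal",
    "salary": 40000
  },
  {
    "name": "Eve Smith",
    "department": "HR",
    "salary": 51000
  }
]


Group by: department

Groups:
  HR: 3 people, avg salary = 264000/3 = $88000
  Legal: 2 people, avg salary = 107000/2 = $53500
  Research: 3 people, avg salary = 203000/3 ≈ $67666.67

Highest average salary: HR ($88000)

HR ($88000)


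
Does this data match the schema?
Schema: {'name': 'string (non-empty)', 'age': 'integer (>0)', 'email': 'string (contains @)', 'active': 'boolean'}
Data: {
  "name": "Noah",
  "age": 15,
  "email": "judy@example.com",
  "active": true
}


Validating each field against schema:
  name: OK (non-empty string)
  age: OK (positive integer)
  email: OK (string with @)
  active: OK (boolean)

Result: VALID

VALID


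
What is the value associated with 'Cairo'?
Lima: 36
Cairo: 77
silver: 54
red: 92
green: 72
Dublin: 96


Looking up key 'Cairo'
Value: 77

77


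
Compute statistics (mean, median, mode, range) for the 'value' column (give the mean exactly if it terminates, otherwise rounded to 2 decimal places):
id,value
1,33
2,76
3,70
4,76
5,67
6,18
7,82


Data: [33, 76, 70, 76, 67, 18, 82]
Count: 7
Sum: 422
Mean: 422/7 ≈ 60.29 (rounded to 2 decimal places)
Sorted: [18, 33, 67, 70, 76, 76, 82]
Median: 70.0
Mode: 76 (2 times)
Range: 82 - 18 = 64
Min: 18, Max: 82

mean≈60.29, median=70.0, mode=76, range=64


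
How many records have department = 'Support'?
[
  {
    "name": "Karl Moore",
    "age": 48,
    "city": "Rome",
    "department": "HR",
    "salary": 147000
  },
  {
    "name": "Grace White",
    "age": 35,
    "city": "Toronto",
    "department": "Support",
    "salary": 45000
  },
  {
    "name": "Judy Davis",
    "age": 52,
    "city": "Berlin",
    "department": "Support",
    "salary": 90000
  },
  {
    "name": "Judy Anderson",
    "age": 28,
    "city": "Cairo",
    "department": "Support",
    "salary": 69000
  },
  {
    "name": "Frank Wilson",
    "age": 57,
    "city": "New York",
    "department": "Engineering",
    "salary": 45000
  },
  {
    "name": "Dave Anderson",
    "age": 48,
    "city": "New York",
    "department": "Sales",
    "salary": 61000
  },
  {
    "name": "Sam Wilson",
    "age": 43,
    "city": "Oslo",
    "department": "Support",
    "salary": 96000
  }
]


Data: 7 records
Condition: department = 'Support'

Checking each record:
  Karl Moore: HR
  Grace White: Support MATCH
  Judy Davis: Support MATCH
  Judy Anderson: Support MATCH
  Frank Wilson: Engineering
  Dave Anderson: Sales
  Sam Wilson: Support MATCH

Count: 4

4


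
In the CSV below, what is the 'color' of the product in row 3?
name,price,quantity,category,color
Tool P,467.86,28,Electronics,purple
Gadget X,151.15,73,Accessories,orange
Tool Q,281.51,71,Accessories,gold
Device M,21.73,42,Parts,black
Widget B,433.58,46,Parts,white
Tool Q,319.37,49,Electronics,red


Query: Row 3 ('Tool Q'), column 'color'
Value: gold

gold


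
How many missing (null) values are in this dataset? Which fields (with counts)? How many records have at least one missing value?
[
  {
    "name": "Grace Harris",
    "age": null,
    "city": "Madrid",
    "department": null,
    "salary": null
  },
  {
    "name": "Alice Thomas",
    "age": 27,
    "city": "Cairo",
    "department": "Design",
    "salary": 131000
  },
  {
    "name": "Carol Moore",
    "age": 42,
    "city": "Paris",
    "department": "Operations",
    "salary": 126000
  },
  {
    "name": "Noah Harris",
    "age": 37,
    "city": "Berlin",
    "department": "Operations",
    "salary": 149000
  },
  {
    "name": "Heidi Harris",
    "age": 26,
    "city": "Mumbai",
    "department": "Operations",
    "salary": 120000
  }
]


Checking for missing (null) values in 5 records:

  Grace Harris: age, department, salary
  Alice Thomas: complete
  Carol Moore: complete
  Noah Harris: complete
  Heidi Harris: complete

Per field:
  name: 0 missing
  age: 1 missing
  city: 0 missing
  department: 1 missing
  salary: 1 missing

Total missing values: 3
Records with any missing: 1

3 missing values (age: 1, department: 1, salary: 1); 1 incomplete records


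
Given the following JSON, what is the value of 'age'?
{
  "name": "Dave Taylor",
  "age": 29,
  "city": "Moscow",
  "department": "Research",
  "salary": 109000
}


Looking up field 'age'
Value: 29

29


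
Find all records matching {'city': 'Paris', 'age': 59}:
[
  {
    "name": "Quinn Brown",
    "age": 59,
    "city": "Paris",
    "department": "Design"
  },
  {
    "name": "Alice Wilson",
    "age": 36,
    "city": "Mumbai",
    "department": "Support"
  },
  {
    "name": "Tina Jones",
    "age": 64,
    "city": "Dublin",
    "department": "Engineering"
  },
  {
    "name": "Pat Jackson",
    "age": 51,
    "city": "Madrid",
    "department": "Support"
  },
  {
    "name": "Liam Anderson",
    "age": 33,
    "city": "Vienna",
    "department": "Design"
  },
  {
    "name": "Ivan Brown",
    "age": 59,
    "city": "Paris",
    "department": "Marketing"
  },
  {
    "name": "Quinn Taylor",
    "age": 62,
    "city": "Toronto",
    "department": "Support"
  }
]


Search criteria: {'city': 'Paris', 'age': 59}

Checking 7 records:
  Quinn Brown: {city: Paris, age: 59} <-- MATCH
  Alice Wilson: {city: Mumbai, age: 36}
  Tina Jones: {city: Dublin, age: 64}
  Pat Jackson: {city: Madrid, age: 51}
  Liam Anderson: {city: Vienna, age: 33}
  Ivan Brown: {city: Paris, age: 59} <-- MATCH
  Quinn Taylor: {city: Toronto, age: 62}

Matches: ["Quinn Brown", "Ivan Brown"]

["Quinn Brown", "Ivan Brown"]


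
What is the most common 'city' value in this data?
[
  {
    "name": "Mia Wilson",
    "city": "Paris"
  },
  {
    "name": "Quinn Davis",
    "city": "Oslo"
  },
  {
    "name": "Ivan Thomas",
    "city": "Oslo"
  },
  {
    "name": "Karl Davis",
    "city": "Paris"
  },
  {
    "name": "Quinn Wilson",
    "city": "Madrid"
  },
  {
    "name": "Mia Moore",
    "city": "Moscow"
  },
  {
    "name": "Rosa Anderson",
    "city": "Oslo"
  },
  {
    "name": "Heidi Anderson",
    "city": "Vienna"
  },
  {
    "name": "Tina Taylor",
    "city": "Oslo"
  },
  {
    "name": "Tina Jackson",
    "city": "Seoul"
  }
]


Counting 'city' values across 10 records:

  Oslo: 4 ####
  Paris: 2 ##
  Madrid: 1 #
  Moscow: 1 #
  Vienna: 1 #
  Seoul: 1 #

Most common: Oslo (4 times)

Oslo (4 times)


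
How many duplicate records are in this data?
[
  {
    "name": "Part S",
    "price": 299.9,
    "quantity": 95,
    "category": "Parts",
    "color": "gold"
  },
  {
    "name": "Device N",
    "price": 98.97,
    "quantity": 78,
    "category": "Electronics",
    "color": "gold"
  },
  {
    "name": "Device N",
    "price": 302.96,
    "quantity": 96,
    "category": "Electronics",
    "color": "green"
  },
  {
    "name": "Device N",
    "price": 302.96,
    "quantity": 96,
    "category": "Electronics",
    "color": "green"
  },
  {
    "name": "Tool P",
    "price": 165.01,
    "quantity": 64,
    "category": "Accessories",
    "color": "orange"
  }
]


Checking 5 records for duplicates:

  Row 1: Part S ($299.9, qty 95)
  Row 2: Device N ($98.97, qty 78)
  Row 3: Device N ($302.96, qty 96)
  Row 4: Device N ($302.96, qty 96) <-- DUPLICATE
  Row 5: Tool P ($165.01, qty 64)

Duplicates found: 1
Unique records: 4

1 duplicates, 4 unique


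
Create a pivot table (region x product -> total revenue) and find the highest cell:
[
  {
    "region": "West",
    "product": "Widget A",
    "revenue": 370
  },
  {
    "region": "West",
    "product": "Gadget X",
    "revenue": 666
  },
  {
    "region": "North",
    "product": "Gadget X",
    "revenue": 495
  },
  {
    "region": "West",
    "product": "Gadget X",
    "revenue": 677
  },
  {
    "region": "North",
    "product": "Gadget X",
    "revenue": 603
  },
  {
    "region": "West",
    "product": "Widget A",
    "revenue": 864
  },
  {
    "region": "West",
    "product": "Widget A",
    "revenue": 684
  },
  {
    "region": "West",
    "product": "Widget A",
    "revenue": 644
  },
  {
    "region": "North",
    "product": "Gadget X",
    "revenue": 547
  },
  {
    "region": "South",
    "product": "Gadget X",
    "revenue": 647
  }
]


Pivot: region (rows) x product (columns) -> total revenue

     Gadget X      Widget A    
North         1645             0  
South          647             0  
West          1343          2562  

Highest: West / Widget A = $2562

West / Widget A = $2562


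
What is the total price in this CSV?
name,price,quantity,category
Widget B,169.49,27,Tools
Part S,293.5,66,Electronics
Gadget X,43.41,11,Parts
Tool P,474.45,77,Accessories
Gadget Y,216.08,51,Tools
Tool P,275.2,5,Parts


Computing total price:
Values: [169.49, 293.5, 43.41, 474.45, 216.08, 275.2]
Sum = 1472.13

1472.13


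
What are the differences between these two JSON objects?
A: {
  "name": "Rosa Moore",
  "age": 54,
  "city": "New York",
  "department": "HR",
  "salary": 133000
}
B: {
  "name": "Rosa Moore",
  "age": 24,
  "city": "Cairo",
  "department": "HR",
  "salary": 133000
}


Comparing each field (in key order):
  name: same
  age: DIFFERENT
  city: DIFFERENT
  department: same
  salary: same
Differences:
  age: 54 -> 24
  city: New York -> Cairo

2 field(s) changed

2 changes: age, city


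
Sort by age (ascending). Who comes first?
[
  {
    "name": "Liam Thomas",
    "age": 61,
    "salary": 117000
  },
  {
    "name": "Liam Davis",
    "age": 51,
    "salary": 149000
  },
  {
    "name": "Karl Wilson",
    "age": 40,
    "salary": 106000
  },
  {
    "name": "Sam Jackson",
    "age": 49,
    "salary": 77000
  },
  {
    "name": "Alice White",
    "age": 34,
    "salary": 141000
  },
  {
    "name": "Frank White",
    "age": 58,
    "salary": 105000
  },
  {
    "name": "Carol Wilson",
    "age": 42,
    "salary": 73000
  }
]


Sort by: age (ascending)

Sorted order:
  1. Alice White (age = 34)
  2. Karl Wilson (age = 40)
  3. Carol Wilson (age = 42)
  4. Sam Jackson (age = 49)
  5. Liam Davis (age = 51)
  6. Frank White (age = 58)
  7. Liam Thomas (age = 61)

First: Alice White

Alice White


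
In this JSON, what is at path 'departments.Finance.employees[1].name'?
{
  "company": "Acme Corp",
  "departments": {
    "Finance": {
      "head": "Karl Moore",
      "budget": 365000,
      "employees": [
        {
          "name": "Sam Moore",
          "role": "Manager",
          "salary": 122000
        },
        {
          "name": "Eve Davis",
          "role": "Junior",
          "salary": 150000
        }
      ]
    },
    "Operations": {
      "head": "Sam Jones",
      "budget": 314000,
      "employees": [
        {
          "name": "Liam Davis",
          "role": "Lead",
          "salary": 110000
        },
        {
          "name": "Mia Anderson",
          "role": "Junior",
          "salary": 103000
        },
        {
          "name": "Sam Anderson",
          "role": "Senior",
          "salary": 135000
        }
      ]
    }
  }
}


Path: departments.Finance.employees[1].name

Navigate:
  -> departments
  -> Finance
  -> employees[1].name = 'Eve Davis'

Eve Davis


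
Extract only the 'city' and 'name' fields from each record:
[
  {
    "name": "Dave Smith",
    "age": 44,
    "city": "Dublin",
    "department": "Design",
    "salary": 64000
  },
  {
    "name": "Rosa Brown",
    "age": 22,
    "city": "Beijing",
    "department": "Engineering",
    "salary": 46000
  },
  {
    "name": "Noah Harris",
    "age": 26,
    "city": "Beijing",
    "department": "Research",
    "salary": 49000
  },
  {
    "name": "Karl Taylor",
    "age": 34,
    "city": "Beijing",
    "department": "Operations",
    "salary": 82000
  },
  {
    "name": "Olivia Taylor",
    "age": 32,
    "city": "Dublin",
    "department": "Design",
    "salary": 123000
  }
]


Original: 5 records with fields: name, age, city, department, salary
Keep: ['city', 'name']
Drop: ['age', 'department', 'salary']
Result: 5 records, 2 fields each

[
  {
    "city": "Dublin",
    "name": "Dave Smith"
  },
  {
    "city": "Beijing",
    "name": "Rosa Brown"
  },
  {
    "city": "Beijing",
    "name": "Noah Harris"
  },
  {
    "city": "Beijing",
    "name": "Karl Taylor"
  },
  {
    "city": "Dublin",
    "name": "Olivia Taylor"
  }
]


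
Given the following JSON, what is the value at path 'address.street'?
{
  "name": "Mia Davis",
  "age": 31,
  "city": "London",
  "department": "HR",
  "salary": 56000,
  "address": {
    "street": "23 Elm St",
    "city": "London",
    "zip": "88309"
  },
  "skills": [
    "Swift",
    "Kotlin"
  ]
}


Query: address.street
Path: address -> street
Value: 23 Elm St

23 Elm St


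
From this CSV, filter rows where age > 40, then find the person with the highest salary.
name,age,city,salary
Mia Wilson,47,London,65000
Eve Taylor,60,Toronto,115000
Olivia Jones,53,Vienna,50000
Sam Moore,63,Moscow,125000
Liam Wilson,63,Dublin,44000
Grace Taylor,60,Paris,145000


Filter: age > 40
Sort by: salary (descending)

Filtered records (6):
  Grace Taylor, age 60, salary $145000
  Sam Moore, age 63, salary $125000
  Eve Taylor, age 60, salary $115000
  Mia Wilson, age 47, salary $65000
  Olivia Jones, age 53, salary $50000
  Liam Wilson, age 63, salary $44000

Highest salary: Grace Taylor ($145000)

Grace Taylor


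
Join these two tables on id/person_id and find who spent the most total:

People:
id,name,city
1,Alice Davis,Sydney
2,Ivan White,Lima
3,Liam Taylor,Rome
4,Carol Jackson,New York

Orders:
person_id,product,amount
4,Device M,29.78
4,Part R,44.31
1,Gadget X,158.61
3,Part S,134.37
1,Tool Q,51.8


Join on: people.id = orders.person_id

Joined rows:
  Carol Jackson (New York) bought Device M for $29.78
  Carol Jackson (New York) bought Part R for $44.31
  Alice Davis (Sydney) bought Gadget X for $158.61
  Liam Taylor (Rome) bought Part S for $134.37
  Alice Davis (Sydney) bought Tool Q for $51.8

Total per person:
  Alice Davis: $210.41
  Liam Taylor: $134.37
  Carol Jackson: $74.09

Top spender: Alice Davis ($210.41)

Alice Davis ($210.41)


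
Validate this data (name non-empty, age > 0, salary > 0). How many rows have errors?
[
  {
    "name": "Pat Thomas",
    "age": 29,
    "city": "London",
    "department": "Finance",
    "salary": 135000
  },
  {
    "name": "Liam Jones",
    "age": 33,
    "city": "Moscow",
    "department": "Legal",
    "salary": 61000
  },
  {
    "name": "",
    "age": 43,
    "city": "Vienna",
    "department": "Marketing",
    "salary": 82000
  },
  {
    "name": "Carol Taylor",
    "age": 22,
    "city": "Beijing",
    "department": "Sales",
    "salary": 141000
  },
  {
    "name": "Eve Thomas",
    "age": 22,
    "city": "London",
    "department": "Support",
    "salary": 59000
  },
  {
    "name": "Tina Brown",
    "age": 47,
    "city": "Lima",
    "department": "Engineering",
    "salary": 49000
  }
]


Validating 6 records:
Rules: name non-empty, age > 0, salary > 0

  Row 1 (Pat Thomas): OK
  Row 2 (Liam Jones): OK
  Row 3 (???): empty name
  Row 4 (Carol Taylor): OK
  Row 5 (Eve Thomas): OK
  Row 6 (Tina Brown): OK

Total errors: 1

1 errors


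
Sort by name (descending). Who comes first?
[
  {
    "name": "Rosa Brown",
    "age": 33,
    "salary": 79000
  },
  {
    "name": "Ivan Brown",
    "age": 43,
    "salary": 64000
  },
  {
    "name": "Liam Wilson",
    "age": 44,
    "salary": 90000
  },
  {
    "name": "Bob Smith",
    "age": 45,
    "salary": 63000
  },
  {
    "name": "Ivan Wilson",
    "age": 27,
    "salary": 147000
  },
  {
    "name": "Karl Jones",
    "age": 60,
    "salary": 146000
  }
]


Sort by: name (descending)

Sorted order:
  1. Rosa Brown (name = Rosa Brown)
  2. Liam Wilson (name = Liam Wilson)
  3. Karl Jones (name = Karl Jones)
  4. Ivan Wilson (name = Ivan Wilson)
  5. Ivan Brown (name = Ivan Brown)
  6. Bob Smith (name = Bob Smith)

First: Rosa Brown

Rosa Brown


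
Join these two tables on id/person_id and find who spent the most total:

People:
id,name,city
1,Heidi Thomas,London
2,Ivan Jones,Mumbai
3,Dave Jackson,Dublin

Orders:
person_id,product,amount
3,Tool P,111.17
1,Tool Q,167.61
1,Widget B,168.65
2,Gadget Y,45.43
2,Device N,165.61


Join on: people.id = orders.person_id

Joined rows:
  Dave Jackson (Dublin) bought Tool P for $111.17
  Heidi Thomas (London) bought Tool Q for $167.61
  Heidi Thomas (London) bought Widget B for $168.65
  Ivan Jones (Mumbai) bought Gadget Y for $45.43
  Ivan Jones (Mumbai) bought Device N for $165.61

Total per person:
  Heidi Thomas: $336.26
  Ivan Jones: $211.04
  Dave Jackson: $111.17

Top spender: Heidi Thomas ($336.26)

Heidi Thomas ($336.26)


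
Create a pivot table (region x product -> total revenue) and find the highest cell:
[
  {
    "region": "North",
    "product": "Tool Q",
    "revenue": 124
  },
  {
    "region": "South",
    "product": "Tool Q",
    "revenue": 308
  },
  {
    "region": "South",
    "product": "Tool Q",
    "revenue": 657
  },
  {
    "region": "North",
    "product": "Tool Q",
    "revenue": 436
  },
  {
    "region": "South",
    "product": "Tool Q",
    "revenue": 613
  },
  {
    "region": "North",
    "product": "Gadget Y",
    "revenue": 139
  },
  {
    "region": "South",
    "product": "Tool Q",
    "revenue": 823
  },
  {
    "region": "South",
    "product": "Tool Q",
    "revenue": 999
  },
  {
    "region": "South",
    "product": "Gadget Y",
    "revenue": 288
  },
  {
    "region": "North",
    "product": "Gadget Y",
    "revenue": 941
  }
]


Pivot: region (rows) x product (columns) -> total revenue

     Gadget Y      Tool Q      
North         1080           560  
South          288          3400  

Highest: South / Tool Q = $3400

South / Tool Q = $3400


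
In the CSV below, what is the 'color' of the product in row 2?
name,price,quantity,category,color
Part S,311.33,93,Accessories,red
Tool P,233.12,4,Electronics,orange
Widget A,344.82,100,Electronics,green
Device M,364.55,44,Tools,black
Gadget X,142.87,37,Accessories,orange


Query: Row 2 ('Tool P'), column 'color'
Value: orange

orange


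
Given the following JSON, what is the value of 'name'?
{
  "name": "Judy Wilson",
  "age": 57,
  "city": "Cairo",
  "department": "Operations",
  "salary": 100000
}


Looking up field 'name'
Value: Judy Wilson

Judy Wilson


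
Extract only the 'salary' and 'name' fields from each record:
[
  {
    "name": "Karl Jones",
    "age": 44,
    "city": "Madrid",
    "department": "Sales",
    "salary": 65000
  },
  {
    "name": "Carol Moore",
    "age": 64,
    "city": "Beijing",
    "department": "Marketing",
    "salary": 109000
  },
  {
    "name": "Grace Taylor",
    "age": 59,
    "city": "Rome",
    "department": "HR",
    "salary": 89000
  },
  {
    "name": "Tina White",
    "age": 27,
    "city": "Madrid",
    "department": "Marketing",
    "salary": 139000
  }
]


Original: 4 records with fields: name, age, city, department, salary
Keep: ['salary', 'name']
Drop: ['age', 'city', 'department']
Result: 4 records, 2 fields each

[
  {
    "salary": 65000,
    "name": "Karl Jones"
  },
  {
    "salary": 109000,
    "name": "Carol Moore"
  },
  {
    "salary": 89000,
    "name": "Grace Taylor"
  },
  {
    "salary": 139000,
    "name": "Tina White"
  }
]


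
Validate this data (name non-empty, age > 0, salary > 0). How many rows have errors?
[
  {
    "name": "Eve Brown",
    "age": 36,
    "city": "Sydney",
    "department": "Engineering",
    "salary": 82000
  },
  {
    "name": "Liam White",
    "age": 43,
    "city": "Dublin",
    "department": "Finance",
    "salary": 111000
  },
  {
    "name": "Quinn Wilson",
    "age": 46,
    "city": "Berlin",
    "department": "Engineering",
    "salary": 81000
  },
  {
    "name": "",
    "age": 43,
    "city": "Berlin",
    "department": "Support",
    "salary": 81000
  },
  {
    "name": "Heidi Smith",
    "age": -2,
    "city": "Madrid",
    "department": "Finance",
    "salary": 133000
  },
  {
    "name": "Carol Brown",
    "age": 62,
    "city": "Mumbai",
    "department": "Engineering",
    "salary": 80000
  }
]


Validating 6 records:
Rules: name non-empty, age > 0, salary > 0

  Row 1 (Eve Brown): OK
  Row 2 (Liam White): OK
  Row 3 (Quinn Wilson): OK
  Row 4 (???): empty name
  Row 5 (Heidi Smith): negative age: -2
  Row 6 (Carol Brown): OK

Total errors: 2

2 errors


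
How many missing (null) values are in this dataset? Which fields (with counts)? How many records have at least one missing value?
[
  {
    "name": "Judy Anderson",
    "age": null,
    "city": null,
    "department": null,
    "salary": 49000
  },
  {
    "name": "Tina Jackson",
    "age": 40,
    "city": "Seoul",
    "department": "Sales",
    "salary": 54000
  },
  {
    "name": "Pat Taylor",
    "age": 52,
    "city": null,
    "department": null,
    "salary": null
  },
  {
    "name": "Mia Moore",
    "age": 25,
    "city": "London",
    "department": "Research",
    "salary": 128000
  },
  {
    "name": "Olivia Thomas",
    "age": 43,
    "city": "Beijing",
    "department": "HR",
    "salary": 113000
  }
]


Checking for missing (null) values in 5 records:

  Judy Anderson: age, city, department
  Tina Jackson: complete
  Pat Taylor: city, department, salary
  Mia Moore: complete
  Olivia Thomas: complete

Per field:
  name: 0 missing
  age: 1 missing
  city: 2 missing
  department: 2 missing
  salary: 1 missing

Total missing values: 6
Records with any missing: 2

6 missing values (age: 1, city: 2, department: 2, salary: 1); 2 incomplete records


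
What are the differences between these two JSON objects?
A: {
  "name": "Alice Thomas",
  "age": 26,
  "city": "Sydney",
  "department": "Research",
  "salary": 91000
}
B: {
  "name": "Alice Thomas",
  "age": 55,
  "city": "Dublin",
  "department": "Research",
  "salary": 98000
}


Comparing each field (in key order):
  name: same
  age: DIFFERENT
  city: DIFFERENT
  department: same
  salary: DIFFERENT
Differences:
  age: 26 -> 55
  city: Sydney -> Dublin
  salary: 91000 -> 98000

3 field(s) changed

3 changes: age, city, salary


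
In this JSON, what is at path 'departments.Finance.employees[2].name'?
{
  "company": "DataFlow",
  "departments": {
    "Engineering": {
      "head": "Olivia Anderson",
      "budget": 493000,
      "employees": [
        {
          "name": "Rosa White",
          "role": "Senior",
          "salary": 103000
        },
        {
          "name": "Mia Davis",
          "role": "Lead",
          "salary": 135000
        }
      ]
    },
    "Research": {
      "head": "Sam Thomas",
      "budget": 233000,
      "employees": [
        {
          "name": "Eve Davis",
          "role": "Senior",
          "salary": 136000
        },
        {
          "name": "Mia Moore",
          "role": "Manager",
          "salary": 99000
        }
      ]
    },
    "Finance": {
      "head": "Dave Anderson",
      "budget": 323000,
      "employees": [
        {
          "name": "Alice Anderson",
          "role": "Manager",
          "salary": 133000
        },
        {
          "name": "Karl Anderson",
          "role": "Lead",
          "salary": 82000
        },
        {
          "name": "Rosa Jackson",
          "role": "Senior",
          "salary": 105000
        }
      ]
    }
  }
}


Path: departments.Finance.employees[2].name

Navigate:
  -> departments
  -> Finance
  -> employees[2].name = 'Rosa Jackson'

Rosa Jackson


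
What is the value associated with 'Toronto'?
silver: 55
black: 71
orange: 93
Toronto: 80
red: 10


Looking up key 'Toronto'
Value: 80

80


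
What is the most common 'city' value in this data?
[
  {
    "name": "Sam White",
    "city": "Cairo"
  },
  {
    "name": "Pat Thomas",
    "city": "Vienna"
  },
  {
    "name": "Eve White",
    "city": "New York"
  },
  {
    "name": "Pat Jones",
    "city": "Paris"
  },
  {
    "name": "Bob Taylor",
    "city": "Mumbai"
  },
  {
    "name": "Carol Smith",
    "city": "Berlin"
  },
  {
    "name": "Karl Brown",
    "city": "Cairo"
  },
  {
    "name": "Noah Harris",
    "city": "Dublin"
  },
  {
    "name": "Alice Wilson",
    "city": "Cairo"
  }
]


Counting 'city' values across 9 records:

  Cairo: 3 ###
  Vienna: 1 #
  New York: 1 #
  Paris: 1 #
  Mumbai: 1 #
  Berlin: 1 #
  Dublin: 1 #

Most common: Cairo (3 times)

Cairo (3 times)


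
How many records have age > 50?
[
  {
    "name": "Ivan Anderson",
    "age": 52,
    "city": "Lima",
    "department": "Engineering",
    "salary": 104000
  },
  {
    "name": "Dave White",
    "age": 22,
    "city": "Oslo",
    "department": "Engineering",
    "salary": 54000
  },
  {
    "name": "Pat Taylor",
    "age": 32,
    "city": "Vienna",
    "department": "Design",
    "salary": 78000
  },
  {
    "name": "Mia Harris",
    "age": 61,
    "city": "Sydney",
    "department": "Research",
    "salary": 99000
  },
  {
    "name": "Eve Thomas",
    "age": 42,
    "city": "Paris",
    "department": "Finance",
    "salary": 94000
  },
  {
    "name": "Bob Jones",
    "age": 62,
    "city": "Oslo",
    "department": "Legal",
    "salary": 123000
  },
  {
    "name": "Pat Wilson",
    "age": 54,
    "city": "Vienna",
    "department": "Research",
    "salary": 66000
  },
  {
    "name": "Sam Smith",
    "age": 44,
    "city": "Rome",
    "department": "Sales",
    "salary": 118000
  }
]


Data: 8 records
Condition: age > 50

Checking each record:
  Ivan Anderson: 52 MATCH
  Dave White: 22
  Pat Taylor: 32
  Mia Harris: 61 MATCH
  Eve Thomas: 42
  Bob Jones: 62 MATCH
  Pat Wilson: 54 MATCH
  Sam Smith: 44

Count: 4

4


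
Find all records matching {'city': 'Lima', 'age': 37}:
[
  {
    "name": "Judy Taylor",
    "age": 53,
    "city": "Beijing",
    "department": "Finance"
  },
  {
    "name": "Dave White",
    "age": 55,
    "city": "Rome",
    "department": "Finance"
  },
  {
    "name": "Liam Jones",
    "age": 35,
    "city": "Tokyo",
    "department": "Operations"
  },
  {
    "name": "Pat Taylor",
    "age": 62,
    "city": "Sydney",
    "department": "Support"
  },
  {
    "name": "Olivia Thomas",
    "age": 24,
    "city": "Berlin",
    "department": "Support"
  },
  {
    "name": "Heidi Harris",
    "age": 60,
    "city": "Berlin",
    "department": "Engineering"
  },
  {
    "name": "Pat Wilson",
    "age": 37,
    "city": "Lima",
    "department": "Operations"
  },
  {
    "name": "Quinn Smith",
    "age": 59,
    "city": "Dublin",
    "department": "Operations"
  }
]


Search criteria: {'city': 'Lima', 'age': 37}

Checking 8 records:
  Judy Taylor: {city: Beijing, age: 53}
  Dave White: {city: Rome, age: 55}
  Liam Jones: {city: Tokyo, age: 35}
  Pat Taylor: {city: Sydney, age: 62}
  Olivia Thomas: {city: Berlin, age: 24}
  Heidi Harris: {city: Berlin, age: 60}
  Pat Wilson: {city: Lima, age: 37} <-- MATCH
  Quinn Smith: {city: Dublin, age: 59}

Matches: ["Pat Wilson"]

["Pat Wilson"]


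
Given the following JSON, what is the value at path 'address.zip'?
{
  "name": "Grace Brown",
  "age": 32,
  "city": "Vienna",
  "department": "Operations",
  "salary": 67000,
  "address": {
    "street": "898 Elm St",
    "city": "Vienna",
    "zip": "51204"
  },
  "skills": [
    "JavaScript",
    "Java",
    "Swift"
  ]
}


Query: address.zip
Path: address -> zip
Value: 51204

51204


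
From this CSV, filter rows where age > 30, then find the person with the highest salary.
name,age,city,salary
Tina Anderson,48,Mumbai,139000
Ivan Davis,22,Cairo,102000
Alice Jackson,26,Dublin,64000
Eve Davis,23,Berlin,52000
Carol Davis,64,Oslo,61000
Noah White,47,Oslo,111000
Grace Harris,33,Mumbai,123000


Filter: age > 30
Sort by: salary (descending)

Filtered records (4):
  Tina Anderson, age 48, salary $139000
  Grace Harris, age 33, salary $123000
  Noah White, age 47, salary $111000
  Carol Davis, age 64, salary $61000

Highest salary: Tina Anderson ($139000)

Tina Anderson


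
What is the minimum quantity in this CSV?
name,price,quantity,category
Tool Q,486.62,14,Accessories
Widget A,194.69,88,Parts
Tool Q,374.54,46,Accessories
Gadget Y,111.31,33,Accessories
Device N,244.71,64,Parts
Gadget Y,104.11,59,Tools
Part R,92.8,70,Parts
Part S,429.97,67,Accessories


Computing minimum quantity:
Values: [14, 88, 46, 33, 64, 59, 70, 67]
Min = 14

14


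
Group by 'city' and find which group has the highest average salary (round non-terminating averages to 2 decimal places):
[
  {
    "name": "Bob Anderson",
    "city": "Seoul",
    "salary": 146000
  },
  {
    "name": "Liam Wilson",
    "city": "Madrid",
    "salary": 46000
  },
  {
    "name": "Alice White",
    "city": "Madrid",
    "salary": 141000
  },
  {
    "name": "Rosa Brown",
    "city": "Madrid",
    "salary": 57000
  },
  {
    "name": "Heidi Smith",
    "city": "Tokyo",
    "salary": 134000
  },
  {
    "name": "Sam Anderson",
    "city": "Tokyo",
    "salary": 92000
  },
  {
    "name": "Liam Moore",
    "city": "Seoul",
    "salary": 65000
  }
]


Group by: city

Groups:
  Madrid: 3 people, avg salary = 244000/3 ≈ $81333.33
  Seoul: 2 people, avg salary = 211000/2 = $105500
  Tokyo: 2 people, avg salary = 226000/2 = $113000

Highest average salary: Tokyo ($113000)

Tokyo ($113000)


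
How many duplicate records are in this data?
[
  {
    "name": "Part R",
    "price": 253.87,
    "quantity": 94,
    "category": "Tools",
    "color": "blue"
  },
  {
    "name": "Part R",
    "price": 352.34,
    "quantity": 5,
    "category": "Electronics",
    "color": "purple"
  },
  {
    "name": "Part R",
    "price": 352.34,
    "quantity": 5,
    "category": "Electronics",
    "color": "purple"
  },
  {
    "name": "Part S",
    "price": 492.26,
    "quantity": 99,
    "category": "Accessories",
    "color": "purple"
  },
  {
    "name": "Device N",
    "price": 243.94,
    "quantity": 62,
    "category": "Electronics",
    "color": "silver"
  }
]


Checking 5 records for duplicates:

  Row 1: Part R ($253.87, qty 94)
  Row 2: Part R ($352.34, qty 5)
  Row 3: Part R ($352.34, qty 5) <-- DUPLICATE
  Row 4: Part S ($492.26, qty 99)
  Row 5: Device N ($243.94, qty 62)

Duplicates found: 1
Unique records: 4

1 duplicates, 4 unique


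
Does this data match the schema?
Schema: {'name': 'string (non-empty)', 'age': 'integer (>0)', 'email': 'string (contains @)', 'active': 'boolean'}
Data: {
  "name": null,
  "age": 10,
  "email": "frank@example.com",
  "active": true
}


Validating each field against schema:
  name: FAIL (null is not a string)
  age: OK (positive integer)
  email: OK (string with @)
  active: OK (boolean)

Result: INVALID (1 error: name)

INVALID (1 error: name)


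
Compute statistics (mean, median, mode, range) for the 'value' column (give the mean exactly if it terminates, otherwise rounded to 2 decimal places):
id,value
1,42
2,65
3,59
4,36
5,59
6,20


Data: [42, 65, 59, 36, 59, 20]
Count: 6
Sum: 281
Mean: 281/6 ≈ 46.83 (rounded to 2 decimal places)
Sorted: [20, 36, 42, 59, 59, 65]
Median: 50.5
Mode: 59 (2 times)
Range: 65 - 20 = 45
Min: 20, Max: 65

mean≈46.83, median=50.5, mode=59, range=45


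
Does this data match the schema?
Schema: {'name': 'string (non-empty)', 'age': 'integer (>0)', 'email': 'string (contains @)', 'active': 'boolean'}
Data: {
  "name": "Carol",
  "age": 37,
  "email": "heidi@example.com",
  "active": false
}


Validating each field against schema:
  name: OK (non-empty string)
  age: OK (positive integer)
  email: OK (string with @)
  active: OK (boolean)

Result: VALID

VALID


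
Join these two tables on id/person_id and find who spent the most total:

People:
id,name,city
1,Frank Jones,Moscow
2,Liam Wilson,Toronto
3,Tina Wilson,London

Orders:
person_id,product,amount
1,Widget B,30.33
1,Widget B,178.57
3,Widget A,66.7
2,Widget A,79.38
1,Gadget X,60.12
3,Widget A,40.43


Join on: people.id = orders.person_id

Joined rows:
  Frank Jones (Moscow) bought Widget B for $30.33
  Frank Jones (Moscow) bought Widget B for $178.57
  Tina Wilson (London) bought Widget A for $66.7
  Liam Wilson (Toronto) bought Widget A for $79.38
  Frank Jones (Moscow) bought Gadget X for $60.12
  Tina Wilson (London) bought Widget A for $40.43

Total per person:
  Frank Jones: $269.02
  Tina Wilson: $107.13
  Liam Wilson: $79.38

Top spender: Frank Jones ($269.02)

Frank Jones ($269.02)


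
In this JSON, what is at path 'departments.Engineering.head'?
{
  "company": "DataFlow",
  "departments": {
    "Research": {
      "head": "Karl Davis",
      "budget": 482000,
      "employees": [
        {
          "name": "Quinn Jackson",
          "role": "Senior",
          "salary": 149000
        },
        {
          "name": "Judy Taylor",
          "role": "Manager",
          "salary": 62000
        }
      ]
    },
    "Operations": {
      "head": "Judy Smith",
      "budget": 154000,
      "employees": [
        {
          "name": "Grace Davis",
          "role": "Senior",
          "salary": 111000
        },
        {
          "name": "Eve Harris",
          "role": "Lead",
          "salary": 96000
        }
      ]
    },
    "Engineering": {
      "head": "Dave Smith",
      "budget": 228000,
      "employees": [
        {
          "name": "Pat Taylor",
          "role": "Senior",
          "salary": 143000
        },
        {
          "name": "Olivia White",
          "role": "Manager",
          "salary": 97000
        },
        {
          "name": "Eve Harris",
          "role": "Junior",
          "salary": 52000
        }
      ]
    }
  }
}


Path: departments.Engineering.head

Navigate:
  -> departments
  -> Engineering
  -> head = 'Dave Smith'

Dave Smith
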